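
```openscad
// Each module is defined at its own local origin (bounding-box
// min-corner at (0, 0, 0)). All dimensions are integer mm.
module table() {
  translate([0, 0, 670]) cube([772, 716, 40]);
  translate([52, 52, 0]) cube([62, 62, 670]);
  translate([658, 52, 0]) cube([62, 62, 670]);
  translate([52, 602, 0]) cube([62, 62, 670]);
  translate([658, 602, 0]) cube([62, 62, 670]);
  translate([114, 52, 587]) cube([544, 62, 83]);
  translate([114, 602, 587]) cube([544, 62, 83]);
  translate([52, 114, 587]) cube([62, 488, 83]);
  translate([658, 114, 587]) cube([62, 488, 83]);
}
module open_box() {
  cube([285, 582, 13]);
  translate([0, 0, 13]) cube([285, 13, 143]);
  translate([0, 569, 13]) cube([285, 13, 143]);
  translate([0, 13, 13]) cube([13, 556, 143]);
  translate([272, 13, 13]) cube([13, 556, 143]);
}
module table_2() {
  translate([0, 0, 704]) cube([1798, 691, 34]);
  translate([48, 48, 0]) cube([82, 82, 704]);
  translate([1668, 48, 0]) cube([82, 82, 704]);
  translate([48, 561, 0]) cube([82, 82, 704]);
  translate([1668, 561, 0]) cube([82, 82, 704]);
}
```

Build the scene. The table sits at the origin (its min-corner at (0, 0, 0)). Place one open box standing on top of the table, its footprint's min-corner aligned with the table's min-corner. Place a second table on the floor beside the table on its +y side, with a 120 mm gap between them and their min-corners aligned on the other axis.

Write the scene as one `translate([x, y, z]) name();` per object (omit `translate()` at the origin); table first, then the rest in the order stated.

table();
translate([0, 0, 710]) open_box();
translate([0, 836, 0]) table_2();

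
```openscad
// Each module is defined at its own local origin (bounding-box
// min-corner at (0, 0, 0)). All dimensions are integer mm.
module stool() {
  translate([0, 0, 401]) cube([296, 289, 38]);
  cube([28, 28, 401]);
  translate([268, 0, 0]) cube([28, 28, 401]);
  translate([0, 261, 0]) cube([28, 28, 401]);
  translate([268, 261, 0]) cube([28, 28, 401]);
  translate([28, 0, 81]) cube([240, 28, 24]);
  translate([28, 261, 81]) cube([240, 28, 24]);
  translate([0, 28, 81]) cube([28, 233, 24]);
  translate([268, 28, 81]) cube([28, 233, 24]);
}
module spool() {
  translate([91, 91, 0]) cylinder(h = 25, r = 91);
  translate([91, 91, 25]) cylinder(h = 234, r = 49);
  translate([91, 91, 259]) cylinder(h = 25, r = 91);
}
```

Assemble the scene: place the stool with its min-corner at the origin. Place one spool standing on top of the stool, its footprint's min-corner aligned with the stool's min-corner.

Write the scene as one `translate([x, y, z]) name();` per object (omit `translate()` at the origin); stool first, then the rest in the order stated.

stool();
translate([0, 0, 439]) spool();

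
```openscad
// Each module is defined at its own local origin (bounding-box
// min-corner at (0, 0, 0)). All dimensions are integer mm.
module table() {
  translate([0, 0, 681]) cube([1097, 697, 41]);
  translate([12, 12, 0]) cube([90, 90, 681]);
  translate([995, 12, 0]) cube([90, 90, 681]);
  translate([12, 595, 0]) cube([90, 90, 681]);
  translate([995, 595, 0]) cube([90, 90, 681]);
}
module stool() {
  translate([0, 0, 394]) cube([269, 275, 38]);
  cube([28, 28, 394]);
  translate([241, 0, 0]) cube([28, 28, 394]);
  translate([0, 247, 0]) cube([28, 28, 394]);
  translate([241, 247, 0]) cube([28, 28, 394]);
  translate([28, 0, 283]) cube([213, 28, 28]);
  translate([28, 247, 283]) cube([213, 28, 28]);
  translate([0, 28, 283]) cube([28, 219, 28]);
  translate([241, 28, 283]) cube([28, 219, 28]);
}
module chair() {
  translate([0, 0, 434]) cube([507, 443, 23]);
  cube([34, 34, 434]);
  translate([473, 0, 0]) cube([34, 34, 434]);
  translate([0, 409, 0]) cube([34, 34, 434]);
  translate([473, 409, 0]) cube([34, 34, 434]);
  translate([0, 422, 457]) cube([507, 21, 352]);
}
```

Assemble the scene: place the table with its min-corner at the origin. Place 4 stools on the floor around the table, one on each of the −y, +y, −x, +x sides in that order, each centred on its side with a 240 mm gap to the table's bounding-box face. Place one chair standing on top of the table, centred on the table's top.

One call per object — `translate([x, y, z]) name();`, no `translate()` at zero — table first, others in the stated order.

table();
translate([414, -515, 0]) stool();
translate([414, 937, 0]) stool();
translate([-509, 211, 0]) stool();
translate([1337, 211, 0]) stool();
translate([295, 127, 722]) chair();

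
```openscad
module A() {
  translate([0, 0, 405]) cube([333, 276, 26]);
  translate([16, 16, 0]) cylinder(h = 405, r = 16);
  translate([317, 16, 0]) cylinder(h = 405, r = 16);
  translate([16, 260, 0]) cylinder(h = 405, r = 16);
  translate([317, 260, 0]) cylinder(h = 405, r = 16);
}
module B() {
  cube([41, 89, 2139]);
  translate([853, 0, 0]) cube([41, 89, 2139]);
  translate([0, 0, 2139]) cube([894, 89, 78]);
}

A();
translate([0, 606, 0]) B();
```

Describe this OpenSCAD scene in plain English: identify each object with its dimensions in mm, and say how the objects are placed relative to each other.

A is a four-legged stool. The seat is a 333×276×26 mm slab whose top surface is at z = 431 mm; four round legs, each 32 mm in diameter, run from the floor (z = 0) to the underside of the seat, each leg's axis is inset half a diameter from the nearest pair of seat edges (so the leg's bounding box is flush with the corner).

B is a rectangular door frame: two vertical jambs of 41×89 mm section, 2139 mm tall, with a clear opening 812 mm wide between their inner faces. A header 78 mm tall and 89 mm deep lies on top of the jambs and spans the full outside width.

The door frame is on the floor beside the stool on its +y side.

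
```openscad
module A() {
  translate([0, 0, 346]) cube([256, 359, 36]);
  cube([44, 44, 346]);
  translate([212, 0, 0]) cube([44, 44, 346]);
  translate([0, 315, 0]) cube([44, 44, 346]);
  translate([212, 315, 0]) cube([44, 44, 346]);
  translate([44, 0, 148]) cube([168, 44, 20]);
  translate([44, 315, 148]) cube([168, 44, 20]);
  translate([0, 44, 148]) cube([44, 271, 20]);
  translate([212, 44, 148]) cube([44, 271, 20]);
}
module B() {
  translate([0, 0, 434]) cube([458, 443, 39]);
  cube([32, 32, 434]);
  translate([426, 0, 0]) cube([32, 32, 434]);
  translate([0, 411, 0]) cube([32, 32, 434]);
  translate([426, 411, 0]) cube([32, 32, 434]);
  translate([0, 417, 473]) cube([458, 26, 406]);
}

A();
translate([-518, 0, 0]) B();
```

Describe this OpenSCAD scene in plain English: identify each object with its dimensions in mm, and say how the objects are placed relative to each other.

A is a four-legged stool. The seat is 256×359 mm, 36 mm thick, top at z = 382 mm. It stands on four square legs, each 44×44 mm in cross-section, from z = 0 to the seat underside, each flush with a corner of the seat. Four stretchers, 44 mm wide and 20 mm tall, connect adjacent legs with their undersides at z = 148 mm, each running between the inner faces of the legs it joins and aligned with the legs' outer faces on the other axis.

B is a chair: 458×443 mm seat, 39 mm thick, top at z = 473 mm, on four 32 mm square corner legs flush with the seat edges. A 26 mm thick backrest slab spans the full seat width, extending 406 mm above the seat top, its back face flush with the seat's +y edge.

The chair is on the floor beside the stool on its −x side.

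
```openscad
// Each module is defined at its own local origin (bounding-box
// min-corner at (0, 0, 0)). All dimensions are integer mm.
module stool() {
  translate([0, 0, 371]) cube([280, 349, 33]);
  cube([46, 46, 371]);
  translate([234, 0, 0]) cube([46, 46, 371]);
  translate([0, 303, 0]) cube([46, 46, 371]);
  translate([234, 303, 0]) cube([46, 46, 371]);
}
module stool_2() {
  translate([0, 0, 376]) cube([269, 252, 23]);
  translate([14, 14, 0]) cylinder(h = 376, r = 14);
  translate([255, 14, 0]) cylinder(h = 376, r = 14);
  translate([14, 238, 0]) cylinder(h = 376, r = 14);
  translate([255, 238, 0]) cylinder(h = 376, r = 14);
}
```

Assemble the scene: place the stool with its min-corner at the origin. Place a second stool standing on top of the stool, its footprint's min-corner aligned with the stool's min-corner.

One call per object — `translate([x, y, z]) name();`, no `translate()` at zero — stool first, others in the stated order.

stool();
translate([0, 0, 404]) stool_2();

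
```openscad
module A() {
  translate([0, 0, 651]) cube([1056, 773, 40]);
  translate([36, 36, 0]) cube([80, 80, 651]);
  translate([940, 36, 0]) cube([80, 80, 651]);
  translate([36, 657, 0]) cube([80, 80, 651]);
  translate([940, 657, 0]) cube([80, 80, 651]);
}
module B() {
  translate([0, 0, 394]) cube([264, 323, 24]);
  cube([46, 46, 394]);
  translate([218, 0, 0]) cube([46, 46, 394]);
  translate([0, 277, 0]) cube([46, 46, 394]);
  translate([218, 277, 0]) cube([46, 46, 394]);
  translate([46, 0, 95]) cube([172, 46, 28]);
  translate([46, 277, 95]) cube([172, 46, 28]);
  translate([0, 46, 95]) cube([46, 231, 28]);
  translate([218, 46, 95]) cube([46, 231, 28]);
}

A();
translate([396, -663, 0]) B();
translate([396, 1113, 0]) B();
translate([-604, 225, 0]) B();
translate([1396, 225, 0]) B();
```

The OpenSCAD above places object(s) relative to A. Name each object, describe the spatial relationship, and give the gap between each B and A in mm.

Each stool's nearest face is 340 mm from the table's bounding box.

A is a table. B is a stool. Four stools sit around the table at the −y, +y, −x, +x sides. The gap between each stool and the table is 340 mm.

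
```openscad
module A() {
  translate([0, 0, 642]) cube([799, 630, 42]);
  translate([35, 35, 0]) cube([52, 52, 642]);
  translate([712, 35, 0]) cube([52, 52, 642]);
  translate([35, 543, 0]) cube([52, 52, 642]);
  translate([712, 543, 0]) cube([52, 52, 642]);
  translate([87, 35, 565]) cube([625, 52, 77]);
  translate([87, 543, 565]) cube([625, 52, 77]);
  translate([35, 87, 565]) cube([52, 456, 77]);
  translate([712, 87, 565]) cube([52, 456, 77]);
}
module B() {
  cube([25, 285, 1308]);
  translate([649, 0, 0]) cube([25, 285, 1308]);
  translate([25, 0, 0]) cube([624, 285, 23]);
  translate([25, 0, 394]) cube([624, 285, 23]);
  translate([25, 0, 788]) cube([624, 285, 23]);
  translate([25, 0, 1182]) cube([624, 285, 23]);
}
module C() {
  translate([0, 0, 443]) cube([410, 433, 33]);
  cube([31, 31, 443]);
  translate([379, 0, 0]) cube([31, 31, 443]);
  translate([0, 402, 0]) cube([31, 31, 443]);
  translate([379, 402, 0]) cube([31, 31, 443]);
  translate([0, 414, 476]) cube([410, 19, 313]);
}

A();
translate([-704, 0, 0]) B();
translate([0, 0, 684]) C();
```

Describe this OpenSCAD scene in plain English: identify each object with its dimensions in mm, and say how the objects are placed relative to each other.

A is a rectangular dining table. The top is 799×630×42 mm with its upper surface at z = 684 mm. It stands on four 52×52 mm square legs, each inset 35 mm from the nearest pair of top edges, running from the floor to the underside of the top. Four apron rails, 52 mm thick and 77 mm tall, run between adjacent legs with their top edges flush with the underside of the top and their outer faces flush with the legs' outer faces.

B is an open bookshelf. Two side panels, each 25 mm thick, 285 mm deep and 1308 mm tall, stand 674 mm apart (outside-to-outside). Between them sit 4 shelves, each 23 mm thick and 285 mm deep, spanning the full gap between the sides. The bottom shelf rests on the floor (its underside at z = 0) and the clear gap between one shelf's top and the next shelf's underside is 371 mm.

C is a chair: 410×433 mm seat, 33 mm thick, top at z = 476 mm, on four 31 mm square corner legs flush with the seat edges. A 19 mm thick backrest slab spans the full seat width, extending 313 mm above the seat top, its back face flush with the seat's +y edge.

The bookshelf is on the floor beside the table on its −x side. The chair is on top of the table.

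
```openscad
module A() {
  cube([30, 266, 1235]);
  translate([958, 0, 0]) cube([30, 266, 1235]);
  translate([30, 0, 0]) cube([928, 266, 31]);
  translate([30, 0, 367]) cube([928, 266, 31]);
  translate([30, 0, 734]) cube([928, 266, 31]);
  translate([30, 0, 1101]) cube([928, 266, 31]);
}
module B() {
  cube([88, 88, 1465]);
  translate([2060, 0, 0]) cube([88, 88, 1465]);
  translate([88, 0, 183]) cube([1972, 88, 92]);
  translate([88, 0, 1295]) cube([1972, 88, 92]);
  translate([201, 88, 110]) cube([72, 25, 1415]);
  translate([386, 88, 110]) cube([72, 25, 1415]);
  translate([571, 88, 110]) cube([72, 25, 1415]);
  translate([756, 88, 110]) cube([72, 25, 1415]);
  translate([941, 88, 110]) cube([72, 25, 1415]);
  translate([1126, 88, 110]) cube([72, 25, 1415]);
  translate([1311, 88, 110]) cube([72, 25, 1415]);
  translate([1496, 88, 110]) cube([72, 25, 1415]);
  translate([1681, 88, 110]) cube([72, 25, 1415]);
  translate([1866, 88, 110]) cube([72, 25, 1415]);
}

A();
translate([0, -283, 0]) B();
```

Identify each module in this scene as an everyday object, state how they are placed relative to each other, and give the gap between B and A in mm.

A is a bookshelf. B is a fence section. The fence section is on the floor beside the bookshelf on its −y side. The gap between the fence section and the bookshelf is 170 mm.

The fence section's nearest face is 170 mm from the bookshelf's −y face.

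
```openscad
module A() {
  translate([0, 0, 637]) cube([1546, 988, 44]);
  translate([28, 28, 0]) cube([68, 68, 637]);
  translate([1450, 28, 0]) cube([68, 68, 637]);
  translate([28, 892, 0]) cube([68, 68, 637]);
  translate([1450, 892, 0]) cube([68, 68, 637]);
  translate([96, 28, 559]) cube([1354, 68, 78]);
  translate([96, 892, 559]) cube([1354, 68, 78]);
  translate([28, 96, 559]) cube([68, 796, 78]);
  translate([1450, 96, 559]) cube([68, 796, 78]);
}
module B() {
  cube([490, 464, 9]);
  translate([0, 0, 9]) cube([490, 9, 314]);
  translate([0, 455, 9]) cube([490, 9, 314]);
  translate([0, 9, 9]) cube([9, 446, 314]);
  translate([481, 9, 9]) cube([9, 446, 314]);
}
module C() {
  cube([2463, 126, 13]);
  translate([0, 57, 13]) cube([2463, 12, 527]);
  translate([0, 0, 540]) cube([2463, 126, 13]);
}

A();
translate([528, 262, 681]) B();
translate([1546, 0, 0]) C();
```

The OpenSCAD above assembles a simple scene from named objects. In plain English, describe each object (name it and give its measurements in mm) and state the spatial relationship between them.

A is a table with a 1546×988 mm rectangular top, 44 mm thick, top surface at z = 681 mm, supported by four 68×68 mm square legs, each inset 28 mm from the nearest pair of top edges, running from the floor. Four apron rails, 68 mm thick and 78 mm tall, run between adjacent legs with their top edges flush with the underside of the top and their outer faces flush with the legs' outer faces.

B is an open-topped rectangular box: outside dimensions 490×464×323 mm, with a uniform wall and base thickness of 9 mm. The base is a full 490×464 slab on the floor; four walls sit on top of the base. The front and back walls (the −y and +y sides) span the full width; the two side walls fit between them.

C is an I-beam lying along x, 2463 mm long. Overall section height 553 mm. Two flanges 126 mm wide (y) and 13 mm thick, one on the floor and one at the top; a web 12 mm thick runs between them, centred on the flange width.

The open box is on top of the table, centred. The I-beam is against the table's +x side, with their −y faces flush.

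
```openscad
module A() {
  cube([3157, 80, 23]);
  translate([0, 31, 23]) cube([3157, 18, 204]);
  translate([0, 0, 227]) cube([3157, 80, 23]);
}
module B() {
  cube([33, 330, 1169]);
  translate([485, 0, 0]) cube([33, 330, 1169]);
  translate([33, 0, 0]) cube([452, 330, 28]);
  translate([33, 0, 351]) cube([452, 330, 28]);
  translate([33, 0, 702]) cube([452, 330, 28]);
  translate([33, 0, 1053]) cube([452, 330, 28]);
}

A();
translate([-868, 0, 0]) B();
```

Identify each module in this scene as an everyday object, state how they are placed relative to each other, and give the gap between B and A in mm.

A is an I-beam. B is a bookshelf. The bookshelf is on the floor beside the I-beam on its −x side. The gap between the bookshelf and the I-beam is 350 mm.

The bookshelf's nearest face is 350 mm from the I-beam's −x face.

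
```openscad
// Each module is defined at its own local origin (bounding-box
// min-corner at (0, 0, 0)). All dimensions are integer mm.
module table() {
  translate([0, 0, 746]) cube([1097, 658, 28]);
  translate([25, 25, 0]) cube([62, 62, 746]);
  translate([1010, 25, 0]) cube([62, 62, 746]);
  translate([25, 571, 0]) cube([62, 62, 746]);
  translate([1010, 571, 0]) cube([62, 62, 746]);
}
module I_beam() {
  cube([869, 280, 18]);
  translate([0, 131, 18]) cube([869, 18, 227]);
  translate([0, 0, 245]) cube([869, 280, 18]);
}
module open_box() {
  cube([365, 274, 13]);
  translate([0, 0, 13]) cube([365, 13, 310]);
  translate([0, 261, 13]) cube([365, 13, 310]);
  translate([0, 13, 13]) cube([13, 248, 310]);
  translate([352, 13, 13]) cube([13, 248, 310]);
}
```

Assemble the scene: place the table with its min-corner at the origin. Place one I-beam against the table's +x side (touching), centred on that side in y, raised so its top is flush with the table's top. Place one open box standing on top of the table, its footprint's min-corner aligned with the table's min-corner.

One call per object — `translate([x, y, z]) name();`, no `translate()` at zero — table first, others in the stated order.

table();
translate([1097, 189, 511]) I_beam();
translate([0, 0, 774]) open_box();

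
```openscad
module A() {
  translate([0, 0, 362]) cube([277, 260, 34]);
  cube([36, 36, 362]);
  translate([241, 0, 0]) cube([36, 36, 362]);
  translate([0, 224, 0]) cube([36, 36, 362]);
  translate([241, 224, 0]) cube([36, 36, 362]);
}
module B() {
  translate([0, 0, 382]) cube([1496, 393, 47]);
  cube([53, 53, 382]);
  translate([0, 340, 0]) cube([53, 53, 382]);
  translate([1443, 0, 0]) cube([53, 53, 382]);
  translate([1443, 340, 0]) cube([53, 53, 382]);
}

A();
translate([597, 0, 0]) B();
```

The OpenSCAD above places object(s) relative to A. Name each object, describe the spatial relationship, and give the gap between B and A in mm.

The bench's nearest face is 320 mm from the stool's +x face.

A is a stool. B is a bench. The bench is on the floor beside the stool on its +x side. The gap between the bench and the stool is 320 mm.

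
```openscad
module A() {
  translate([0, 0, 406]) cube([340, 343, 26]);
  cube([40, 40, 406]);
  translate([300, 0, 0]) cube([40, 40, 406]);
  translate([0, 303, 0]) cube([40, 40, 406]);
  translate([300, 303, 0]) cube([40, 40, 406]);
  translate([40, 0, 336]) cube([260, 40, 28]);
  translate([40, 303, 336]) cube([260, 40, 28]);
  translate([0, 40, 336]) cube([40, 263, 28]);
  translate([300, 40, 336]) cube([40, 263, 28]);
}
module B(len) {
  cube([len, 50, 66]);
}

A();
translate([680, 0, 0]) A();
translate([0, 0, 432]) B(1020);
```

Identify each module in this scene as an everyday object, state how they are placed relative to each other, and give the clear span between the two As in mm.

A is a stool. B is a beam. A beam spans the tops of two stools. The clear span between the two stools is 340 mm.

Second stool starts at x = 680; first ends at x = 340; clear span = 680 − 340 = 340 mm.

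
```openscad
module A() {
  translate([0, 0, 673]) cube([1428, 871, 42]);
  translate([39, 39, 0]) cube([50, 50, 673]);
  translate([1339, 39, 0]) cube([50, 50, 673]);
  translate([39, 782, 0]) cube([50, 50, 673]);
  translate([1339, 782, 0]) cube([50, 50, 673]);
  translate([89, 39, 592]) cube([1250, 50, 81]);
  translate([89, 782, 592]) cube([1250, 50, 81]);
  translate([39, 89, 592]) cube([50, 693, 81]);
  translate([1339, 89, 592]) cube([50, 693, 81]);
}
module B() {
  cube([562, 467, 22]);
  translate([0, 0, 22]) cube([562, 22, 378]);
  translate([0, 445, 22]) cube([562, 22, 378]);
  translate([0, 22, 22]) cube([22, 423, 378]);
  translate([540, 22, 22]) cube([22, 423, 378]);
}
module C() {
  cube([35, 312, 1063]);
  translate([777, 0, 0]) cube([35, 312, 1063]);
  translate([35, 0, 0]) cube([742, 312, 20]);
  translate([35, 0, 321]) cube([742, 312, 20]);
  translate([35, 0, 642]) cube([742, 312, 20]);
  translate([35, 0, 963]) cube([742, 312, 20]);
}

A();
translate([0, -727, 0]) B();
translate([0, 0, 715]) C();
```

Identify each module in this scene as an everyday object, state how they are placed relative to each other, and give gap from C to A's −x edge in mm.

A is a table. B is an open box. C is a bookshelf. The open box is on the floor beside the table on its −y side. The bookshelf is on top of the table. The gap from the bookshelf to the table's −x edge is 0 mm.

The bookshelf's min-x is at 0; the table's min-x is 0; gap = 0 mm.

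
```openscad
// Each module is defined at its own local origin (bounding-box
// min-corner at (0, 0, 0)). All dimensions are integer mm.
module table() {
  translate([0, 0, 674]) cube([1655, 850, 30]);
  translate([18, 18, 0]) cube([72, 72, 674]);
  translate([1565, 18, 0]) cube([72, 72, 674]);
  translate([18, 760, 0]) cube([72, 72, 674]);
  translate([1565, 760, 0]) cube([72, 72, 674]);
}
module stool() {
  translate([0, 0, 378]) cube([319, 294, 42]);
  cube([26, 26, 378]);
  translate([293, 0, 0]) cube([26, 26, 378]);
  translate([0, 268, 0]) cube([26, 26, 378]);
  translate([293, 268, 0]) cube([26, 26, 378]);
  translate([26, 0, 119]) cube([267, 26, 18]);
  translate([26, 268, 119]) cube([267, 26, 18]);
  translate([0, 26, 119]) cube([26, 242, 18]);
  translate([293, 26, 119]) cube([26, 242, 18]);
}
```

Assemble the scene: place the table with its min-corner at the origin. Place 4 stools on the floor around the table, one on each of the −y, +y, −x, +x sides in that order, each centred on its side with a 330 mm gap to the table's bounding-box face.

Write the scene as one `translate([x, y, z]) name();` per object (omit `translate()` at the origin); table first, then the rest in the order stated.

table();
translate([668, -624, 0]) stool();
translate([668, 1180, 0]) stool();
translate([-649, 278, 0]) stool();
translate([1985, 278, 0]) stool();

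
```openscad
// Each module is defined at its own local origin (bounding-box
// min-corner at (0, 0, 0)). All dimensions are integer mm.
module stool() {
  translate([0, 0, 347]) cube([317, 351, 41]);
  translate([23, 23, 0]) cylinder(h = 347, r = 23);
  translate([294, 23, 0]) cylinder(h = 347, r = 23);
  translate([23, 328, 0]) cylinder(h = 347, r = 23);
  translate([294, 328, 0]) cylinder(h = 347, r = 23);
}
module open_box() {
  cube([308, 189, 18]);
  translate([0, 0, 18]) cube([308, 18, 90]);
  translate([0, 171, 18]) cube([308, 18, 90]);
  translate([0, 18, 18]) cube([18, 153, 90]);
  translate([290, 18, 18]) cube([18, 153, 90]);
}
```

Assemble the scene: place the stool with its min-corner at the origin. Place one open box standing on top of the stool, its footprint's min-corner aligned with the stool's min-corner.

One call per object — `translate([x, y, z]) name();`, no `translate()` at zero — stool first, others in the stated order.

stool();
translate([0, 0, 388]) open_box();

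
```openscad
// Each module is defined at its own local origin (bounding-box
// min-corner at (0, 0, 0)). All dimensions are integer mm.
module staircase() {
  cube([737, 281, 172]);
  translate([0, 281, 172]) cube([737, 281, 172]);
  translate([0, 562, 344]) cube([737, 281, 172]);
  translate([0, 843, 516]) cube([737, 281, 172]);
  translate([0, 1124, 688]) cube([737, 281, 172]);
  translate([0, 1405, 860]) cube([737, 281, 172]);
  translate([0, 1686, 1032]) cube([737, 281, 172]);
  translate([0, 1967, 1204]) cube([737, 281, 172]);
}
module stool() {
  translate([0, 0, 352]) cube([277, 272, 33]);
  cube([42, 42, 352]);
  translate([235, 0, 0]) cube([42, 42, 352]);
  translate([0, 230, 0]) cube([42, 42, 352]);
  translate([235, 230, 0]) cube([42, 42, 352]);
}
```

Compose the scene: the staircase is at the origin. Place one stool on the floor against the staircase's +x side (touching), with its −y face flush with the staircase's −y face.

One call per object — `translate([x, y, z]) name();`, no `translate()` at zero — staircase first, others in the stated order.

staircase();
translate([737, 0, 0]) stool();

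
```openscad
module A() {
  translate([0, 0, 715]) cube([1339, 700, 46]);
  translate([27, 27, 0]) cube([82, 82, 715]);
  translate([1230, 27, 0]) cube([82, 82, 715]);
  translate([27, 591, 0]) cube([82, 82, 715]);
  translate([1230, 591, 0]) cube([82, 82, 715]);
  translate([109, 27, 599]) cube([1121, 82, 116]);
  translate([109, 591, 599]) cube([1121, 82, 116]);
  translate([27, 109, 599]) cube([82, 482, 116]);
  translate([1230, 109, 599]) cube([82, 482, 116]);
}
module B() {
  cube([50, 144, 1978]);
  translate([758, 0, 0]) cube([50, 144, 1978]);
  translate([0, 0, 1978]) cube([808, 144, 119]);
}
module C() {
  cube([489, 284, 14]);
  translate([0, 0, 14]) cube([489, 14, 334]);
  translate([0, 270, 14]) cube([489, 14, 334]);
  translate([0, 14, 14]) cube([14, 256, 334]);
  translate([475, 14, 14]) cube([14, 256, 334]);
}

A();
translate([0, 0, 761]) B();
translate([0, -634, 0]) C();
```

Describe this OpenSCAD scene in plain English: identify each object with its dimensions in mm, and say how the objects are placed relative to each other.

A is a table: top 1339 mm (x) × 700 mm (y), 46 mm thick, upper face at z = 761 mm, on four 82×82 mm square legs, each inset 27 mm from the nearest pair of top edges, running from z = 0 to the bottom of the top. Four apron rails, 82 mm thick and 116 mm tall, run between adjacent legs with their top edges flush with the underside of the top and their outer faces flush with the legs' outer faces.

B is a door frame. The clear opening is 708 mm wide and 1978 mm high. Two 50 mm wide jambs, 144 mm deep, stand either side of the opening from the floor to the top of the opening. A 119 mm thick head sits across the top of both jambs, spanning the full outside width of the frame.

C is an open storage box with external size 489×284×348 mm and wall thickness 14 mm (the base is also 14 mm thick). The base covers the whole footprint; the four walls stand on the base, with the y-facing walls full-width and the x-facing walls fitting between their inner faces.

The door frame is on top of the table. The open box is on the floor beside the table on its −y side.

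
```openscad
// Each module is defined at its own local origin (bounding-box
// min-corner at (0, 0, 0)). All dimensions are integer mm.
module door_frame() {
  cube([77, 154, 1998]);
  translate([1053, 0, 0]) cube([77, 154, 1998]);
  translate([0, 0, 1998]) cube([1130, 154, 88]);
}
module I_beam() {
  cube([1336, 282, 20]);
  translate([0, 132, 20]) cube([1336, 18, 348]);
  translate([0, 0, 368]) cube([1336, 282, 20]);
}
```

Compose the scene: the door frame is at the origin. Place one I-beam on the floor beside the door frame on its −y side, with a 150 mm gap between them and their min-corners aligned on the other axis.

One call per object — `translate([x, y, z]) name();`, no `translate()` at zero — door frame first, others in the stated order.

door_frame();
translate([0, -432, 0]) I_beam();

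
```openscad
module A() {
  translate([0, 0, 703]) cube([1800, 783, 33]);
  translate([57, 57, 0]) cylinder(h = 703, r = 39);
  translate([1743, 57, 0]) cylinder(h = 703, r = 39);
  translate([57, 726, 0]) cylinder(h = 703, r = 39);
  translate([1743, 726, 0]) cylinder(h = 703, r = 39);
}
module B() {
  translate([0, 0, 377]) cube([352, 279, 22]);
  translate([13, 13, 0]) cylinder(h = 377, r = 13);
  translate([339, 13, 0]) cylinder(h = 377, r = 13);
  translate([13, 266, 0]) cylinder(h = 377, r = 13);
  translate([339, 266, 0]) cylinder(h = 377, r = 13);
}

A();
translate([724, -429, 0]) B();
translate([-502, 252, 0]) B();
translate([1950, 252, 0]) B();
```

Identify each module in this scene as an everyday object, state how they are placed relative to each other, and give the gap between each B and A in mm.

A is a table. B is a stool. Three stools sit around the table at the −y, −x, +x sides. The gap between each stool and the table is 150 mm.

Each stool's nearest face is 150 mm from the table's bounding box.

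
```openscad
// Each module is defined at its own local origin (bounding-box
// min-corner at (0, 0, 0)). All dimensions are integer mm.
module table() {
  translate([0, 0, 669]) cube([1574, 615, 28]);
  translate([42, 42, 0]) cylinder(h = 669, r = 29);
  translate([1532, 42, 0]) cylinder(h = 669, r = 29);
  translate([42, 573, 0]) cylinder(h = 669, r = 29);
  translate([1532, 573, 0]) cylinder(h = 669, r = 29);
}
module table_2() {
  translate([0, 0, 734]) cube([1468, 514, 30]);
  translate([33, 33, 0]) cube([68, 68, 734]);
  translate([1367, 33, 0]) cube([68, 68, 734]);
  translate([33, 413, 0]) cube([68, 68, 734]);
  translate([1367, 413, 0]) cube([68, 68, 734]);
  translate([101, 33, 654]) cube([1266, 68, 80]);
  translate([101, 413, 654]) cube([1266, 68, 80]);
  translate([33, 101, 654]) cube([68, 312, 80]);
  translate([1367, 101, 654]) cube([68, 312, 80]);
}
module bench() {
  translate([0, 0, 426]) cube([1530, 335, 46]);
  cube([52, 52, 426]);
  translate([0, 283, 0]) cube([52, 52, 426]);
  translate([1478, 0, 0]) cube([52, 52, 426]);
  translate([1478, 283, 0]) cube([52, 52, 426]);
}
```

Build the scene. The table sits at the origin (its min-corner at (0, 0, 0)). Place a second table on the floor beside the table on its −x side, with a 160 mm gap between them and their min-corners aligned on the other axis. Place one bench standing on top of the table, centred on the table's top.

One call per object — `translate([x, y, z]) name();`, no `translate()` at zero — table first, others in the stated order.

table();
translate([-1628, 0, 0]) table_2();
translate([22, 140, 697]) bench();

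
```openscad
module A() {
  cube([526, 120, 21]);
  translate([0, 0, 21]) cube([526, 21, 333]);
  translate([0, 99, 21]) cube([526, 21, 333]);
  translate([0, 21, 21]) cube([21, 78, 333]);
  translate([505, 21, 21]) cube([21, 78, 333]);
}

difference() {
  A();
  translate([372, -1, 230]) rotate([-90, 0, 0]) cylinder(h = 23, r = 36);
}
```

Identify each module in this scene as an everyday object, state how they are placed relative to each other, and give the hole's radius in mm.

The subtracted cylinder has r = 36 mm.

A is an open box. The open box has a circular hole through its front wall. The hole's radius is 36 mm.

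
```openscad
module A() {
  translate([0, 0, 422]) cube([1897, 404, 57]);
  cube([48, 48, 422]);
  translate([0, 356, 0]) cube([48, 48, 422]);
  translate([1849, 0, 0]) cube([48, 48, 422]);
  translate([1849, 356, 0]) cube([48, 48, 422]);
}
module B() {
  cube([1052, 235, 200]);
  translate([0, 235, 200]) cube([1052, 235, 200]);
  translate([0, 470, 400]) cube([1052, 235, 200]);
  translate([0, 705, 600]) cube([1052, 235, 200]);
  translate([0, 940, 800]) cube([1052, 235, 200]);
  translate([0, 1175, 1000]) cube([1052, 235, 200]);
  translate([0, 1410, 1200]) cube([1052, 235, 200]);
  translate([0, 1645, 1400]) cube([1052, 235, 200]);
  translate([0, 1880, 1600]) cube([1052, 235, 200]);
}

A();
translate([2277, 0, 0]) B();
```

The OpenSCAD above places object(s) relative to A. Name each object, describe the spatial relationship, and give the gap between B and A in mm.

A is a bench. B is a staircase. The staircase is on the floor beside the bench on its +x side. The gap between the staircase and the bench is 380 mm.

The staircase's nearest face is 380 mm from the bench's +x face.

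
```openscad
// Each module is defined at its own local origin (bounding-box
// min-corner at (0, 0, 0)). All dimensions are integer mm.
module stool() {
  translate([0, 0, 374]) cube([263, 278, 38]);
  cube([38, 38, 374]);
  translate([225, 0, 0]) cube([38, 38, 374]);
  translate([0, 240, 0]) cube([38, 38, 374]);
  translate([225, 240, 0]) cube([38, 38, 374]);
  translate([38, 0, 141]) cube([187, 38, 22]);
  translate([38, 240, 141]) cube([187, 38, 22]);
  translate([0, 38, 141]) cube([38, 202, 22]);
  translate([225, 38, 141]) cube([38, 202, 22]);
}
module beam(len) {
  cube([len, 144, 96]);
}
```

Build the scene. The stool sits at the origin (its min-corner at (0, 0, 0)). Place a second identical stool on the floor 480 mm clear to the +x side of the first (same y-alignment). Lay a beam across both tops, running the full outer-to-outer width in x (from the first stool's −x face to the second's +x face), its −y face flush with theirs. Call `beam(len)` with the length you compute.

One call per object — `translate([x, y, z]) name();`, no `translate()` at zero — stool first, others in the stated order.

stool();
translate([743, 0, 0]) stool();
translate([0, 0, 412]) beam(1006);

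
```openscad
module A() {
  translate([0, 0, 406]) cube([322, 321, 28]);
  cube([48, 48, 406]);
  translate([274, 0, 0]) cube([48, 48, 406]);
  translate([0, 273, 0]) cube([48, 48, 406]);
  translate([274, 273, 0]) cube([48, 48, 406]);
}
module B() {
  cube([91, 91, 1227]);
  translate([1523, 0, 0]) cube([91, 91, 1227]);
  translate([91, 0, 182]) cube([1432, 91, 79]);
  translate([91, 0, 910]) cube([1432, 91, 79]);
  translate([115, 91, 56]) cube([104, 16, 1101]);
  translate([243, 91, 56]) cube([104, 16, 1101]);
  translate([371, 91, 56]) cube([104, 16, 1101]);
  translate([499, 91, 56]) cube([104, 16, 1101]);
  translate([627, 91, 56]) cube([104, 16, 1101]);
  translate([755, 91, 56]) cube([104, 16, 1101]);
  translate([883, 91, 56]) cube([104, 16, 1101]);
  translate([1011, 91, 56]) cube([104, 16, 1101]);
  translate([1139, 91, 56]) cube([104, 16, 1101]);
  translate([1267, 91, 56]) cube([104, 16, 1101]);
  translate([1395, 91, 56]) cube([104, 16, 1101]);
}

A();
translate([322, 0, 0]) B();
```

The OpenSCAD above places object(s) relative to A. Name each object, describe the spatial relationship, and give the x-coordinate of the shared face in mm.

The stool's +x face and the fence section's −x face are both at x = 322 mm.

A is a stool. B is a fence section. The fence section is against the stool's +x side, with their −y faces flush. The x-coordinate of the shared face is 322 mm.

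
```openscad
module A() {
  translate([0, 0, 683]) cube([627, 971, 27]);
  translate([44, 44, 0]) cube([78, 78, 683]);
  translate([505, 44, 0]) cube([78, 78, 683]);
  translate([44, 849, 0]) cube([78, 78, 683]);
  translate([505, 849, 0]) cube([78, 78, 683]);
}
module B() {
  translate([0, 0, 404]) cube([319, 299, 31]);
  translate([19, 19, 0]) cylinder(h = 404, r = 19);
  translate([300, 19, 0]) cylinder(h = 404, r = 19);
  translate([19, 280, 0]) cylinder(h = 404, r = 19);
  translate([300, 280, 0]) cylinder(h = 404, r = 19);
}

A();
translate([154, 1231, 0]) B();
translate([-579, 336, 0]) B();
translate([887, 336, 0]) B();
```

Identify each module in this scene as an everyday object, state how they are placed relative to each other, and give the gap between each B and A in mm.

Each stool's nearest face is 260 mm from the table's bounding box.

A is a table. B is a stool. Three stools sit around the table at the +y, −x, +x sides. The gap between each stool and the table is 260 mm.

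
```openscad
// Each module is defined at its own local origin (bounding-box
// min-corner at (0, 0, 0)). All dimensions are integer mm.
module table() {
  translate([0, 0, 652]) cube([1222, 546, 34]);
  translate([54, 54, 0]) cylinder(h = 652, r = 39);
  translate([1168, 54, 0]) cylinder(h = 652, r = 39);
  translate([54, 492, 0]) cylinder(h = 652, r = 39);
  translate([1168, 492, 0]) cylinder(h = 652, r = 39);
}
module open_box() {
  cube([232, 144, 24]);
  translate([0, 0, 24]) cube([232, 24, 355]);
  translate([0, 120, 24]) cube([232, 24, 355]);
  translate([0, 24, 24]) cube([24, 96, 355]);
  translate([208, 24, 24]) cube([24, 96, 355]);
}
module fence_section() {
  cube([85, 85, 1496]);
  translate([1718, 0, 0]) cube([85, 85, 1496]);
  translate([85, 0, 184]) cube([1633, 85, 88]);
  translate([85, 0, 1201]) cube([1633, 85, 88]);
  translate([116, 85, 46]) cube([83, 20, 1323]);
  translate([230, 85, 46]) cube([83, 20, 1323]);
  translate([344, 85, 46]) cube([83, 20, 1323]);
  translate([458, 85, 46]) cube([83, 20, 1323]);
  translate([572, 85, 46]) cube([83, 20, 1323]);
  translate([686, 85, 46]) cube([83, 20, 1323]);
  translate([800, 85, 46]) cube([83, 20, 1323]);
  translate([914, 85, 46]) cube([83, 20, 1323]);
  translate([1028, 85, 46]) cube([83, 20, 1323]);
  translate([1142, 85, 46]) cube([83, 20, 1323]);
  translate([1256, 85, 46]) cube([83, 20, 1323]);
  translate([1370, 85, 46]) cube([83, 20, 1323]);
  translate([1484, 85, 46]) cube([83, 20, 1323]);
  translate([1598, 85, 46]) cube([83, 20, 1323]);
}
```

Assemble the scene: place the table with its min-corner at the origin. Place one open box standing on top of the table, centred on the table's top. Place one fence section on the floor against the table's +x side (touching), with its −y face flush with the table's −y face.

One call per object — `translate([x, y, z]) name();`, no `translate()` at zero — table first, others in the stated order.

table();
translate([495, 201, 686]) open_box();
translate([1222, 0, 0]) fence_section();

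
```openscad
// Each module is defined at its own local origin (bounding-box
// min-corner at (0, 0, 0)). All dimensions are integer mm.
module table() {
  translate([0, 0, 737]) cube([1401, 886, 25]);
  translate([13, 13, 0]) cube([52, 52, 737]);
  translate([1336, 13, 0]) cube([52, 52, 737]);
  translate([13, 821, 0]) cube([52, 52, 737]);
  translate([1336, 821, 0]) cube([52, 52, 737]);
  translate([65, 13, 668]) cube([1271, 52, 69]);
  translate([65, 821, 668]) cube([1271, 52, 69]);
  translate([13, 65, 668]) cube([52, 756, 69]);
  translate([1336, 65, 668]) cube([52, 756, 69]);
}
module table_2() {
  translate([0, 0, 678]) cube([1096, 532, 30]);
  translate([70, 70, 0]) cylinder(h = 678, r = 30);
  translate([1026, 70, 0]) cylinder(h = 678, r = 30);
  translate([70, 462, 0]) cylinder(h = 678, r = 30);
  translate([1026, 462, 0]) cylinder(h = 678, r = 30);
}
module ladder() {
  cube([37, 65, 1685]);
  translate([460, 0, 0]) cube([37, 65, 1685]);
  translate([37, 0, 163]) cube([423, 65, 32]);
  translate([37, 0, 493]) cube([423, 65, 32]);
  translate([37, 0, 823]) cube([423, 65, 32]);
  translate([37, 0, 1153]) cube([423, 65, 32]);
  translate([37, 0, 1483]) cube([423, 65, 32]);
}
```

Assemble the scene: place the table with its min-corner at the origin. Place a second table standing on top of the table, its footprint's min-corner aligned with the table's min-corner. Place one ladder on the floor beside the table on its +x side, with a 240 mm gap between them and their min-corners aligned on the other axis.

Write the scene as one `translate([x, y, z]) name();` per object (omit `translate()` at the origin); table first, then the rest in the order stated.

table();
translate([0, 0, 762]) table_2();
translate([1641, 0, 0]) ladder();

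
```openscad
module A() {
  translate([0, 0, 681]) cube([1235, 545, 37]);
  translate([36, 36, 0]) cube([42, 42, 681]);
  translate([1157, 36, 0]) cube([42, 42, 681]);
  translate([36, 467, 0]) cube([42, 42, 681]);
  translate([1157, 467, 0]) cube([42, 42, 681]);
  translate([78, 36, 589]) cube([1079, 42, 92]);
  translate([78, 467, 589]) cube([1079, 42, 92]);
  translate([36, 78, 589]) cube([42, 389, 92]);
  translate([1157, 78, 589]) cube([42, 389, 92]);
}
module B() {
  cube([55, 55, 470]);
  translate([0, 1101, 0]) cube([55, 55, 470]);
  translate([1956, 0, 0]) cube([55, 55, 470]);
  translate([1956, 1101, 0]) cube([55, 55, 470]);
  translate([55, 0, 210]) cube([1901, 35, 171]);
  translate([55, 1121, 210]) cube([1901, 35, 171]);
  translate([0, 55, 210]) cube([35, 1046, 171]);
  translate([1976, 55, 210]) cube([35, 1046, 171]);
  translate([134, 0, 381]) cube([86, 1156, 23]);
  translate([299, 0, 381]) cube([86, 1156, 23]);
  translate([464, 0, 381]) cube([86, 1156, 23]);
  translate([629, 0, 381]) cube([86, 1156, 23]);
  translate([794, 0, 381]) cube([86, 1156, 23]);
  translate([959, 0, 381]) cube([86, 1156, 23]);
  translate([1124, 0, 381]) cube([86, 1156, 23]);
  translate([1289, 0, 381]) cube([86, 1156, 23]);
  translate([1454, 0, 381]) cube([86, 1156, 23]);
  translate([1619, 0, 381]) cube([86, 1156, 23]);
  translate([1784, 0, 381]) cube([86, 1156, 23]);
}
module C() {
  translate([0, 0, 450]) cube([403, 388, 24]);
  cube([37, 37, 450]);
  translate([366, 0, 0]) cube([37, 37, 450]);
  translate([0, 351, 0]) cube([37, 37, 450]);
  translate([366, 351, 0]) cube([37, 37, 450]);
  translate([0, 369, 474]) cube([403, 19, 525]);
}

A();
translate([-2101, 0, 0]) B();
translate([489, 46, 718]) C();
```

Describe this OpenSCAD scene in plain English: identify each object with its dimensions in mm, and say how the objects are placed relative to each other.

A is a rectangular dining table. The top is 1235×545×37 mm with its upper surface at z = 718 mm. It stands on four 42×42 mm square legs, each inset 36 mm from the nearest pair of top edges, running from the floor to the underside of the top. Four apron rails, 42 mm thick and 92 mm tall, run between adjacent legs with their top edges flush with the underside of the top and their outer faces flush with the legs' outer faces.

B is a bed frame 2011 mm long (x) by 1156 mm wide (y). Four 55×55 mm corner posts, 470 mm tall, at the corners of the footprint. Four rails of 35 mm thickness and 171 mm height run between adjacent posts with their undersides at z = 210 mm, their outer faces flush with the outside of the frame (the two x-running rails run between the posts' inner faces; the two y-running rails run between the posts' inner faces). 11 slats, each 86 mm wide (x) and 23 mm thick, lie across the top of the two x-running rails, running the full 1156 mm width of the frame in y; the slats are evenly spaced along x between the inner faces of the end posts with equal gaps (rounded down to the nearest mm) at the −x end and between each pair — any rounding remainder accumulates at the +x end.

C is a chair. The seat is a 403×388×24 mm slab with its top at z = 474 mm, on four 37×37 mm corner legs (flush with the seat edges, standing on z = 0). A flat backrest 19 mm thick, 525 mm tall, spans the full seat width and rises from the seat top along its +y edge, rear face flush with the rear of the seat.

The bed frame is on the floor beside the table on its −x side. The chair is on top of the table.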